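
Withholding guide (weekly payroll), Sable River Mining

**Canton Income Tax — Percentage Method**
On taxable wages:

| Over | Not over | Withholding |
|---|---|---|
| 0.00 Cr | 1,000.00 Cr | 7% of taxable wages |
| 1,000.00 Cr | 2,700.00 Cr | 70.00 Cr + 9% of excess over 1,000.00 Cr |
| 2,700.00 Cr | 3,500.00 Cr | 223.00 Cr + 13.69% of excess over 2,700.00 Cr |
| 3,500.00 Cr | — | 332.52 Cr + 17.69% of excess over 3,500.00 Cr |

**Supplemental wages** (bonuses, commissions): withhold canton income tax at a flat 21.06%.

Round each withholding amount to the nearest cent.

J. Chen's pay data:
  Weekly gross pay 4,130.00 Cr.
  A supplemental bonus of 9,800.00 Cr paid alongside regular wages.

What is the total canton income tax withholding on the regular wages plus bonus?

Canton Income Tax: taxable = 4,130.00 Cr
  332.52 Cr + 17.69% × (4,130.00 Cr − 3,500.00 Cr) = 332.52 Cr + 17.69% × 630.00 Cr = 443.97 Cr
Supplemental (21.06% flat on bonus): 21.06% × 9,800.00 Cr = 2,063.88 Cr
Total canton income tax: 443.97 Cr + 2,063.88 Cr = 2,507.85 Cr

2,507.85 Cr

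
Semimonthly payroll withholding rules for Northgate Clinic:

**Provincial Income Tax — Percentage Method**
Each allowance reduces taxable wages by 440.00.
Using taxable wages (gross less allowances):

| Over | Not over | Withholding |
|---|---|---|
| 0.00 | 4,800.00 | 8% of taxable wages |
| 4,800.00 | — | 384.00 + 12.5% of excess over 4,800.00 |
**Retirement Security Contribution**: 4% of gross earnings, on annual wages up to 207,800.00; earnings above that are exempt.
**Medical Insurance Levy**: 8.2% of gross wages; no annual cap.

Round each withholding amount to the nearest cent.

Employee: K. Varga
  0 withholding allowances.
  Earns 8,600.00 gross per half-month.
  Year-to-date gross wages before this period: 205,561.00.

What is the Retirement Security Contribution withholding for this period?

Retirement Security Contribution: cap 207,800.00 − YTD 205,561.00 = 2,239.00 subject; 4% × 2,239.00 = 89.56

89.56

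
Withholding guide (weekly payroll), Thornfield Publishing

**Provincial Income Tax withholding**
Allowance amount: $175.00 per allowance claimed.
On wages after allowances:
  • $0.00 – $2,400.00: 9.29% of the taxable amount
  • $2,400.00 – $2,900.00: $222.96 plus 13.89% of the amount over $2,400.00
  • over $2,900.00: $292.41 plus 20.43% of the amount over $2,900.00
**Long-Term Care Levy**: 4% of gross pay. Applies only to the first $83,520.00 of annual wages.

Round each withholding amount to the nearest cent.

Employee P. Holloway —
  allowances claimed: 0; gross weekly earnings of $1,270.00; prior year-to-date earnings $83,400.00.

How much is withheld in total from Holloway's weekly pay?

$122.78

Provincial Income Tax: taxable = $1,270.00
  9.29% × $1,270.00 = $117.98
Long-Term Care Levy: cap $83,520.00 − YTD $83,400.00 = $120.00 subject; 4% × $120.00 = $4.80
Total: $117.98 + $4.80 = $122.78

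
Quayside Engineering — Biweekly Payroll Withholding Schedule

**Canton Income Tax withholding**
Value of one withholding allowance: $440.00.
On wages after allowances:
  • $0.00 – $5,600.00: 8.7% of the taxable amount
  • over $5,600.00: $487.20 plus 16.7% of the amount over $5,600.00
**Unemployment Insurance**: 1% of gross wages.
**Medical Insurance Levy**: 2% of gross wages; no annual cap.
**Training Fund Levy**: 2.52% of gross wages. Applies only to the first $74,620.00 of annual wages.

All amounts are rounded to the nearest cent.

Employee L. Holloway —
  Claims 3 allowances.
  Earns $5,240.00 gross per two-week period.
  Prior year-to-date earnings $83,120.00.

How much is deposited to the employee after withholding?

$4,741.76

Canton Income Tax: taxable = $5,240.00 − 3×$440.00 = $3,920.00
  8.7% × $3,920.00 = $341.04
Unemployment Insurance: 1% × $5,240.00 = $52.40
Medical Insurance Levy: 2% × $5,240.00 = $104.80
Training Fund Levy: YTD $83,120.00 ≥ cap $74,620.00 → $0.00
Total withheld: $341.04 + $52.40 + $104.80 + $0.00 = $498.24
Net pay: $5,240.00 − $498.24 = $4,741.76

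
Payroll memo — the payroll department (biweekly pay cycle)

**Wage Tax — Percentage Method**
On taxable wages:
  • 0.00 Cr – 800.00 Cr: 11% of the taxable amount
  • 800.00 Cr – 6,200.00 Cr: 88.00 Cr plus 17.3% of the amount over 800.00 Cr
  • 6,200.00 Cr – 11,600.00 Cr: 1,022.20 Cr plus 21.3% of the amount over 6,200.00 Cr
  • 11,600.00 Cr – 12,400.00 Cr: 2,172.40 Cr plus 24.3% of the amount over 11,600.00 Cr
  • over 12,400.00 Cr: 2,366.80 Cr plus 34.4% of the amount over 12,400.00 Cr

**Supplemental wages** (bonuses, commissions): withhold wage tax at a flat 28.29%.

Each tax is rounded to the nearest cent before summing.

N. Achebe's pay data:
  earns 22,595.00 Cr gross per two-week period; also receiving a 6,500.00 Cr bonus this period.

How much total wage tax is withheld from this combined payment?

7,712.73 Cr

Wage Tax: taxable = 22,595.00 Cr
  2,366.80 Cr + 34.4% × (22,595.00 Cr − 12,400.00 Cr) = 2,366.80 Cr + 34.4% × 10,195.00 Cr = 5,873.88 Cr
Supplemental (28.29% flat on bonus): 28.29% × 6,500.00 Cr = 1,838.85 Cr
Total wage tax: 5,873.88 Cr + 1,838.85 Cr = 7,712.73 Cr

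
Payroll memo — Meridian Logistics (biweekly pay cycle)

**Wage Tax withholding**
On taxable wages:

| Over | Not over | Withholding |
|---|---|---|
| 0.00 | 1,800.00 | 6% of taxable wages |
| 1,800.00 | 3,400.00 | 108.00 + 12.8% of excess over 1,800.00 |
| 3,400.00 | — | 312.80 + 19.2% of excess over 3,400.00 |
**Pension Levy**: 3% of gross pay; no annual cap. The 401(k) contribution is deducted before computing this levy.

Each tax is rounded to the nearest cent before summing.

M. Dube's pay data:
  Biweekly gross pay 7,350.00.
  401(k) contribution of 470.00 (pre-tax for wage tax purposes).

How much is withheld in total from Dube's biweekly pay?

Wage Tax: taxable = 7,350.00 − 470.00 = 6,880.00
  312.80 + 19.2% × (6,880.00 − 3,400.00) = 312.80 + 19.2% × 3,480.00 = 980.96
Pension Levy: 3% × 6,880.00 = 206.40
Total: 980.96 + 206.40 = 1,187.36

1,187.36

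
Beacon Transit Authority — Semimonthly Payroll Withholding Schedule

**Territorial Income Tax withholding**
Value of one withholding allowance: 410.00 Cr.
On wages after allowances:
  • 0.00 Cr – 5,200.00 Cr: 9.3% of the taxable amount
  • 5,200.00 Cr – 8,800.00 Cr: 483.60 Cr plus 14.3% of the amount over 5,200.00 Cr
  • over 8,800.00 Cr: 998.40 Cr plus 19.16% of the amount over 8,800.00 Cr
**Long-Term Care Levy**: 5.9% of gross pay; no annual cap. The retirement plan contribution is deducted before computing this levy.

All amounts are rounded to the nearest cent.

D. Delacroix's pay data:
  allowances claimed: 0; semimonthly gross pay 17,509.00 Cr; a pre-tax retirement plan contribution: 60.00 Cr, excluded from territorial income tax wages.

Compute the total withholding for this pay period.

Territorial Income Tax: taxable = 17,509.00 Cr − 60.00 Cr = 17,449.00 Cr
  998.40 Cr + 19.16% × (17,449.00 Cr − 8,800.00 Cr) = 998.40 Cr + 19.16% × 8,649.00 Cr = 2,655.55 Cr
Long-Term Care Levy: 5.9% × 17,449.00 Cr = 1,029.49 Cr
Total: 2,655.55 Cr + 1,029.49 Cr = 3,685.04 Cr

3,685.04 Cr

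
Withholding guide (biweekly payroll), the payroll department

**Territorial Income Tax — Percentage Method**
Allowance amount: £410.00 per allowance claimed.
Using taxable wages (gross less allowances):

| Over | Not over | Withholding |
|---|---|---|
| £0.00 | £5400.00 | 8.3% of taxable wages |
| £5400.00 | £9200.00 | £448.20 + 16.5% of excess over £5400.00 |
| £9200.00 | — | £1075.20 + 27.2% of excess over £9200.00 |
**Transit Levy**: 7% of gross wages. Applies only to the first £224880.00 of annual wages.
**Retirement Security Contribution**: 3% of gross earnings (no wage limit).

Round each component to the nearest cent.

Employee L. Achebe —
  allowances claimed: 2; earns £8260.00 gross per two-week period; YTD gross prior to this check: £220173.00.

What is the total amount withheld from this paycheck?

Territorial Income Tax: taxable = £8260.00 − 2×£410.00 = £7440.00
  £448.20 + 16.5% × (£7440.00 − £5400.00) = £448.20 + 16.5% × £2040.00 = £784.80
Transit Levy: cap £224880.00 − YTD £220173.00 = £4707.00 subject; 7% × £4707.00 = £329.49
Retirement Security Contribution: 3% × £8260.00 = £247.80
Total: £784.80 + £329.49 + £247.80 = £1362.09

£1362.09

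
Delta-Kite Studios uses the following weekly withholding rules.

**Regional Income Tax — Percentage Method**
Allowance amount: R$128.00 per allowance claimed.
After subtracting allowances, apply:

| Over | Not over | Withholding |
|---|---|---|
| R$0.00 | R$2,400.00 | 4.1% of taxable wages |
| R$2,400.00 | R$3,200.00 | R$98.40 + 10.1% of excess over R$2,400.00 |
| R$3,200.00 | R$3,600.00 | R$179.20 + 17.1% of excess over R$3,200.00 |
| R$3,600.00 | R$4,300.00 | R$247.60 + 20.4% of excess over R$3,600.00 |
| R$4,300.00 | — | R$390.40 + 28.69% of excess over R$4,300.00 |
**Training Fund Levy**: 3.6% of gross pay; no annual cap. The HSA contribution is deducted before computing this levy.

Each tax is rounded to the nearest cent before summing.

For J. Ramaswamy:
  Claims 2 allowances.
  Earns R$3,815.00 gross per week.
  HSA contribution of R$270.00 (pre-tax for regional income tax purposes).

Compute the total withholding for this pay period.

R$322.04

Regional Income Tax: taxable = R$3,815.00 − R$270.00 − 2×R$128.00 = R$3,289.00
  R$179.20 + 17.1% × (R$3,289.00 − R$3,200.00) = R$179.20 + 17.1% × R$89.00 = R$194.42
Training Fund Levy: 3.6% × R$3,545.00 = R$127.62
Total: R$194.42 + R$127.62 = R$322.04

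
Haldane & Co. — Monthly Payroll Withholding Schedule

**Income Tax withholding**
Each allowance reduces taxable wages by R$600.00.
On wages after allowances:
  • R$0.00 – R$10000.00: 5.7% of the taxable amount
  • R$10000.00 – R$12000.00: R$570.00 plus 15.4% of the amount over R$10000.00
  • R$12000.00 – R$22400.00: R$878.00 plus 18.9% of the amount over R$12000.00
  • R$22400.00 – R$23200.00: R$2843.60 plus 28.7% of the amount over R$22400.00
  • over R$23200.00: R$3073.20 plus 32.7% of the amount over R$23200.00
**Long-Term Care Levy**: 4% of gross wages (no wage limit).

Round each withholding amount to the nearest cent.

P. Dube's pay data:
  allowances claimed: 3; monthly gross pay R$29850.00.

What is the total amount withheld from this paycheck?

R$5853.15

Income Tax: taxable = R$29850.00 − 3×R$600.00 = R$28050.00
  R$3073.20 + 32.7% × (R$28050.00 − R$23200.00) = R$3073.20 + 32.7% × R$4850.00 = R$4659.15
Long-Term Care Levy: 4% × R$29850.00 = R$1194.00
Total: R$4659.15 + R$1194.00 = R$5853.15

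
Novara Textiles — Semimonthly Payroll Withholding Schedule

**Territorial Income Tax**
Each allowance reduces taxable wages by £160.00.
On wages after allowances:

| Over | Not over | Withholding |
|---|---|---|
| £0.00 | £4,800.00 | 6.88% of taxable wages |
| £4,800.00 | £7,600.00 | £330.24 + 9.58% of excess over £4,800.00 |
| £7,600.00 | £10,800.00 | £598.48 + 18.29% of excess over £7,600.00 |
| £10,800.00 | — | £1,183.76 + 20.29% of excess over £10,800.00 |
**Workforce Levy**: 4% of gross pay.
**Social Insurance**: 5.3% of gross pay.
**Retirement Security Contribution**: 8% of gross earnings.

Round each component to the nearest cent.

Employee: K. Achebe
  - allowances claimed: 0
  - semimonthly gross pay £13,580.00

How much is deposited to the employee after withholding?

£9,482.84

Territorial Income Tax: taxable = £13,580.00
  £1,183.76 + 20.29% × (£13,580.00 − £10,800.00) = £1,183.76 + 20.29% × £2,780.00 = £1,747.82
Workforce Levy: 4% × £13,580.00 = £543.20
Social Insurance: 5.3% × £13,580.00 = £719.74
Retirement Security Contribution: 8% × £13,580.00 = £1,086.40
Total withheld: £1,747.82 + £543.20 + £719.74 + £1,086.40 = £4,097.16
Net pay: £13,580.00 − £4,097.16 = £9,482.84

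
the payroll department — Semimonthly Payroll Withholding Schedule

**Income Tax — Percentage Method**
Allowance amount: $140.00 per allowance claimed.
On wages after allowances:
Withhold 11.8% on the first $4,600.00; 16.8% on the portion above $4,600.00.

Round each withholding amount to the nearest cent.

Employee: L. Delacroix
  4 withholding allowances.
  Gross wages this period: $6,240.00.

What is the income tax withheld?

$724.24

Income Tax: taxable = $6,240.00 − 4×$140.00 = $5,680.00
  $542.80 + 16.8% × ($5,680.00 − $4,600.00) = $542.80 + 16.8% × $1,080.00 = $724.24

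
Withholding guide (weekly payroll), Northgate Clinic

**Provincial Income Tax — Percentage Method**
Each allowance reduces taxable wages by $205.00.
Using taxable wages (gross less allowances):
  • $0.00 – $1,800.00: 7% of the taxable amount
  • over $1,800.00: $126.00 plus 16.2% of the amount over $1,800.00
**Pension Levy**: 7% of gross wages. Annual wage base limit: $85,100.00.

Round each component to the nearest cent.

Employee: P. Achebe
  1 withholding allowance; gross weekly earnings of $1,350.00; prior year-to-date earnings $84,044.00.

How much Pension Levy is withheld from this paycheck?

$73.92

Pension Levy: cap $85,100.00 − YTD $84,044.00 = $1,056.00 subject; 7% × $1,056.00 = $73.92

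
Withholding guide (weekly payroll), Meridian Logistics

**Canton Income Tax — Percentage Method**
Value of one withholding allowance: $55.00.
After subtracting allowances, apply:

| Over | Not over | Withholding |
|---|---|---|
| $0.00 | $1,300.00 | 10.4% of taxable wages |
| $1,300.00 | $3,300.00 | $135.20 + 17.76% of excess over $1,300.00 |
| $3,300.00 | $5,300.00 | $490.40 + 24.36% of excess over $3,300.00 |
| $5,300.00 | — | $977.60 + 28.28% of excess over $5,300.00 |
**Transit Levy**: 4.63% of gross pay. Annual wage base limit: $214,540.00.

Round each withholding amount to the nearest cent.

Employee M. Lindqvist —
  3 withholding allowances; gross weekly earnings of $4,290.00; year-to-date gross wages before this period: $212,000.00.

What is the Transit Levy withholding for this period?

Transit Levy: cap $214,540.00 − YTD $212,000.00 = $2,540.00 subject; 4.63% × $2,540.00 = $117.60

$117.60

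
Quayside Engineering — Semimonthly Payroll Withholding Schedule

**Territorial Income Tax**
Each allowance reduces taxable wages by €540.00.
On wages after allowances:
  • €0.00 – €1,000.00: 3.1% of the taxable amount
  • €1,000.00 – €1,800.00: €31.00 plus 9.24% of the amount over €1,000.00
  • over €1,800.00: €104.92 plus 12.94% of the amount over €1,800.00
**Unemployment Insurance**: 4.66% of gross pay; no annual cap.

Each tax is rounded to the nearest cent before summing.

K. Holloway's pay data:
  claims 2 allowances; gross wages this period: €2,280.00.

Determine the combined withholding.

€155.73

Territorial Income Tax: taxable = €2,280.00 − 2×€540.00 = €1,200.00
  €31.00 + 9.24% × (€1,200.00 − €1,000.00) = €31.00 + 9.24% × €200.00 = €49.48
Unemployment Insurance: 4.66% × €2,280.00 = €106.25
Total: €49.48 + €106.25 = €155.73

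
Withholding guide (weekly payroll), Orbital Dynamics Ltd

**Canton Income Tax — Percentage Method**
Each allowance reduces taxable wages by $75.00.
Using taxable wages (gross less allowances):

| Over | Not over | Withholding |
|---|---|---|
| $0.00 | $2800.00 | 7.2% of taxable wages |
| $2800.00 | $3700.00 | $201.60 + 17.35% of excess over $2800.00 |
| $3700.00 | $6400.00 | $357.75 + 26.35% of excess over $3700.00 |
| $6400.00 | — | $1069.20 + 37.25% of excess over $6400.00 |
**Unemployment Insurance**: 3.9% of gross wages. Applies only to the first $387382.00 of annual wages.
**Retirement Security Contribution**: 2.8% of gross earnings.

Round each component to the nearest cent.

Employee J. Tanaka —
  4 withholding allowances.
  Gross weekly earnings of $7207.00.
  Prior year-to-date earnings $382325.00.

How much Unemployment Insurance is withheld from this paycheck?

$197.22

Unemployment Insurance: cap $387382.00 − YTD $382325.00 = $5057.00 subject; 3.9% × $5057.00 = $197.22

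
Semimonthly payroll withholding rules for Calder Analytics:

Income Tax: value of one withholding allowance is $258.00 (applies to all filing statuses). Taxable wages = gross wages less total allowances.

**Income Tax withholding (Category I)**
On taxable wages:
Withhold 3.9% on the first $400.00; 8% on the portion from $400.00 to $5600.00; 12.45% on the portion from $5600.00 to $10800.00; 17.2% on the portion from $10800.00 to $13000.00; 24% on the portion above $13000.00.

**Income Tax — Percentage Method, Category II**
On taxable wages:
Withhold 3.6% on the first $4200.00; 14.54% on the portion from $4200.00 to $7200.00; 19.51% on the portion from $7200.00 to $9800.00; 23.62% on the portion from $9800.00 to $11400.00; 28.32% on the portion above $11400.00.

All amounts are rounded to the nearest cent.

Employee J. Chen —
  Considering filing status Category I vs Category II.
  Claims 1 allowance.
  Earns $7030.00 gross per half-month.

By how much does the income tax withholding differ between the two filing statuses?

$52.34

Income Tax (Category I): taxable = $7030.00 − 1×$258.00 = $6772.00
  $431.60 + 12.45% × ($6772.00 − $5600.00) = $431.60 + 12.45% × $1172.00 = $577.51
Income Tax (Category II): taxable = $7030.00 − 1×$258.00 = $6772.00
  $151.20 + 14.54% × ($6772.00 − $4200.00) = $151.20 + 14.54% × $2572.00 = $525.17
Difference: |$577.51 − $525.17| = $52.34 (higher under Category I)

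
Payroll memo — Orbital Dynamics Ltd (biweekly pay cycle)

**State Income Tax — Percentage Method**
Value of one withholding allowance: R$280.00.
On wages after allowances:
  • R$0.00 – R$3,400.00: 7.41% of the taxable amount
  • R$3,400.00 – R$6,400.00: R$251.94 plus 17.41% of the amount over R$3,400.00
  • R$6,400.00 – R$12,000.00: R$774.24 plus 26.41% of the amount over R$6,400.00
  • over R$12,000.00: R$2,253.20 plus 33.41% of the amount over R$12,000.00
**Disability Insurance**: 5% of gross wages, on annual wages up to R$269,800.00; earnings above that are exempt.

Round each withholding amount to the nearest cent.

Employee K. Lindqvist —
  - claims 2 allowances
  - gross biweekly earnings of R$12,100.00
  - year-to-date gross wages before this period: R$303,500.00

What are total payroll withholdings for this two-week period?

R$2,131.71

State Income Tax: taxable = R$12,100.00 − 2×R$280.00 = R$11,540.00
  R$774.24 + 26.41% × (R$11,540.00 − R$6,400.00) = R$774.24 + 26.41% × R$5,140.00 = R$2,131.71
Disability Insurance: YTD R$303,500.00 ≥ cap R$269,800.00 → R$0.00
Total: R$2,131.71 + R$0.00 = R$2,131.71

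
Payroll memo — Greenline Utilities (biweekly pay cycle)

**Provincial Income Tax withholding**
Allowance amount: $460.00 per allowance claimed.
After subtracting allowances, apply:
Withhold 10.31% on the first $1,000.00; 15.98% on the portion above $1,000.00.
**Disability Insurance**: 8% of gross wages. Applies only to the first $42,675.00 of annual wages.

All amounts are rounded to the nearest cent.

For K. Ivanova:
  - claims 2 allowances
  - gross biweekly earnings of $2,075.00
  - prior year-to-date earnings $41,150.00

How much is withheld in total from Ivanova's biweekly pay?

$249.87

Provincial Income Tax: taxable = $2,075.00 − 2×$460.00 = $1,155.00
  $103.10 + 15.98% × ($1,155.00 − $1,000.00) = $103.10 + 15.98% × $155.00 = $127.87
Disability Insurance: cap $42,675.00 − YTD $41,150.00 = $1,525.00 subject; 8% × $1,525.00 = $122.00
Total: $127.87 + $122.00 = $249.87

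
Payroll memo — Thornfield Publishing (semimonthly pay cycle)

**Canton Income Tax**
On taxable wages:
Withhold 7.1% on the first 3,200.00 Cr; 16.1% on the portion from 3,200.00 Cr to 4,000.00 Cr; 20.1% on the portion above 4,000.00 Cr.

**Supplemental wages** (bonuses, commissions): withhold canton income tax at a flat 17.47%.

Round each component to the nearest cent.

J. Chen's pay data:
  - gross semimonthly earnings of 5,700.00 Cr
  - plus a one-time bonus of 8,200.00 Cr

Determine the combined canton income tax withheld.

2,130.24 Cr

Canton Income Tax: taxable = 5,700.00 Cr
  356.00 Cr + 20.1% × (5,700.00 Cr − 4,000.00 Cr) = 356.00 Cr + 20.1% × 1,700.00 Cr = 697.70 Cr
Supplemental (17.47% flat on bonus): 17.47% × 8,200.00 Cr = 1,432.54 Cr
Total canton income tax: 697.70 Cr + 1,432.54 Cr = 2,130.24 Cr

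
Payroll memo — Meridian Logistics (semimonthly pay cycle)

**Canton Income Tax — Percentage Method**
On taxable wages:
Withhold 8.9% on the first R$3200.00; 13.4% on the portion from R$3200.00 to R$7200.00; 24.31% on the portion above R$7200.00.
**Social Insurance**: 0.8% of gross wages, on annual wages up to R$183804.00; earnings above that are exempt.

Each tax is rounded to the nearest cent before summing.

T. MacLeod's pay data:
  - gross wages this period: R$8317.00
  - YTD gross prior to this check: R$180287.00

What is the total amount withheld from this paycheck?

R$1120.48

Canton Income Tax: taxable = R$8317.00
  R$820.80 + 24.31% × (R$8317.00 − R$7200.00) = R$820.80 + 24.31% × R$1117.00 = R$1092.34
Social Insurance: cap R$183804.00 − YTD R$180287.00 = R$3517.00 subject; 0.8% × R$3517.00 = R$28.14
Total: R$1092.34 + R$28.14 = R$1120.48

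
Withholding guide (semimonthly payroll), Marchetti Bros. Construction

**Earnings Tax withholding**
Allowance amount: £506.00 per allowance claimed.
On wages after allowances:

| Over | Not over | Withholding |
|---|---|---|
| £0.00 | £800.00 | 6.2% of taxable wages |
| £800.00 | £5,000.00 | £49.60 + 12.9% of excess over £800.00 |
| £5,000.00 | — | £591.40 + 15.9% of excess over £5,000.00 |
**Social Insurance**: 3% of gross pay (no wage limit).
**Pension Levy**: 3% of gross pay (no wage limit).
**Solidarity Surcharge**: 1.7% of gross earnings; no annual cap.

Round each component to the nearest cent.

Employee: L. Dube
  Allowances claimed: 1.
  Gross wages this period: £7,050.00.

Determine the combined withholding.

£1,379.75

Earnings Tax: taxable = £7,050.00 − 1×£506.00 = £6,544.00
  £591.40 + 15.9% × (£6,544.00 − £5,000.00) = £591.40 + 15.9% × £1,544.00 = £836.90
Social Insurance: 3% × £7,050.00 = £211.50
Pension Levy: 3% × £7,050.00 = £211.50
Solidarity Surcharge: 1.7% × £7,050.00 = £119.85
Total: £836.90 + £211.50 + £211.50 + £119.85 = £1,379.75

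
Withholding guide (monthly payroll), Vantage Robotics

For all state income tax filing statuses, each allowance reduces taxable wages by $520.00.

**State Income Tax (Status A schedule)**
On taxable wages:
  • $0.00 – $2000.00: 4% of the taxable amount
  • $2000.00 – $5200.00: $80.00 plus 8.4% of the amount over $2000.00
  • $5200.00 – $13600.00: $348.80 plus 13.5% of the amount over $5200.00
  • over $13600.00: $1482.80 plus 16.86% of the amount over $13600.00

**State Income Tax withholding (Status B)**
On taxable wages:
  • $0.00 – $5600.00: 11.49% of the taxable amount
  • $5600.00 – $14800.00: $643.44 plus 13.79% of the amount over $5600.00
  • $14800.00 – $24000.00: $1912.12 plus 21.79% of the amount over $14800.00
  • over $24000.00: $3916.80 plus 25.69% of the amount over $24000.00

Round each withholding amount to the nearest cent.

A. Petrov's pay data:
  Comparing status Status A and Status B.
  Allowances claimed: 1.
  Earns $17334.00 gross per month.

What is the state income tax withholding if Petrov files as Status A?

$2024.68

State Income Tax (Status A): taxable = $17334.00 − 1×$520.00 = $16814.00
  $1482.80 + 16.86% × ($16814.00 − $13600.00) = $1482.80 + 16.86% × $3214.00 = $2024.68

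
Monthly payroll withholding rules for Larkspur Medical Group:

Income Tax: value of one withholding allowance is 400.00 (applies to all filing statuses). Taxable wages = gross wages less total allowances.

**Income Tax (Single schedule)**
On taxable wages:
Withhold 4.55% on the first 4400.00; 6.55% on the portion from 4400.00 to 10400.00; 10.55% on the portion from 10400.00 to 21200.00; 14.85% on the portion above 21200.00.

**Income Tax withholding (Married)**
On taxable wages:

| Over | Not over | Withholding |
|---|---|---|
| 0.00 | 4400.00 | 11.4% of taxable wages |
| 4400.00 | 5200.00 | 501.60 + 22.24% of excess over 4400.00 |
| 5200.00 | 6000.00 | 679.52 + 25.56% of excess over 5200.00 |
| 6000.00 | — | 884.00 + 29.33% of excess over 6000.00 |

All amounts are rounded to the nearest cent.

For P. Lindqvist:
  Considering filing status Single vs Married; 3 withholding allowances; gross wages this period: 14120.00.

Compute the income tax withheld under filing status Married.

Income Tax (Married): taxable = 14120.00 − 3×400.00 = 12920.00
  884.00 + 29.33% × (12920.00 − 6000.00) = 884.00 + 29.33% × 6920.00 = 2913.64

2913.64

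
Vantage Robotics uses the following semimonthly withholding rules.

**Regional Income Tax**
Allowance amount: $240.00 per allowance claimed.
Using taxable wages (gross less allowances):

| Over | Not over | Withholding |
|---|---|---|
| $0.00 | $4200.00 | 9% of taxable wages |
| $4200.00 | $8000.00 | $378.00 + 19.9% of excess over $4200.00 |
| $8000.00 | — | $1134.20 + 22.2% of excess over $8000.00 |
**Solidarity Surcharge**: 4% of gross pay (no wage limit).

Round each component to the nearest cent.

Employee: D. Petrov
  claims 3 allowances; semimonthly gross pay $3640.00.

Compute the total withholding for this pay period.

$408.40

Regional Income Tax: taxable = $3640.00 − 3×$240.00 = $2920.00
  9% × $2920.00 = $262.80
Solidarity Surcharge: 4% × $3640.00 = $145.60
Total: $262.80 + $145.60 = $408.40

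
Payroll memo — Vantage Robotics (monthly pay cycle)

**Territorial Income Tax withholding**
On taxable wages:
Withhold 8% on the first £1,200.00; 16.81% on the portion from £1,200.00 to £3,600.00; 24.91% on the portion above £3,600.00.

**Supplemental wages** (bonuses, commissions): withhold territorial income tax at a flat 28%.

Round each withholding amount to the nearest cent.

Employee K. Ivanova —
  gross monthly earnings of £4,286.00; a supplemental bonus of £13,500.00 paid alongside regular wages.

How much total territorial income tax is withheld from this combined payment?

£4,450.32

Territorial Income Tax: taxable = £4,286.00
  £499.44 + 24.91% × (£4,286.00 − £3,600.00) = £499.44 + 24.91% × £686.00 = £670.32
Supplemental (28% flat on bonus): 28% × £13,500.00 = £3,780.00
Total territorial income tax: £670.32 + £3,780.00 = £4,450.32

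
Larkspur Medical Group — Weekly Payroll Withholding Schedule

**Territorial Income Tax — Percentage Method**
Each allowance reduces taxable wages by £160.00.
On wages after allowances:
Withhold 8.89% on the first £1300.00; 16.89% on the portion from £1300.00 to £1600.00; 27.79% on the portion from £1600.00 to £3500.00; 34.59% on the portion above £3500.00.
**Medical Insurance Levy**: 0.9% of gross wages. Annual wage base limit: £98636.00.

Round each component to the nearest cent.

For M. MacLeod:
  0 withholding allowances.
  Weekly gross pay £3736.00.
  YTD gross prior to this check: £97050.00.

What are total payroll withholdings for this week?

Territorial Income Tax: taxable = £3736.00
  £694.25 + 34.59% × (£3736.00 − £3500.00) = £694.25 + 34.59% × £236.00 = £775.88
Medical Insurance Levy: cap £98636.00 − YTD £97050.00 = £1586.00 subject; 0.9% × £1586.00 = £14.27
Total: £775.88 + £14.27 = £790.15

£790.15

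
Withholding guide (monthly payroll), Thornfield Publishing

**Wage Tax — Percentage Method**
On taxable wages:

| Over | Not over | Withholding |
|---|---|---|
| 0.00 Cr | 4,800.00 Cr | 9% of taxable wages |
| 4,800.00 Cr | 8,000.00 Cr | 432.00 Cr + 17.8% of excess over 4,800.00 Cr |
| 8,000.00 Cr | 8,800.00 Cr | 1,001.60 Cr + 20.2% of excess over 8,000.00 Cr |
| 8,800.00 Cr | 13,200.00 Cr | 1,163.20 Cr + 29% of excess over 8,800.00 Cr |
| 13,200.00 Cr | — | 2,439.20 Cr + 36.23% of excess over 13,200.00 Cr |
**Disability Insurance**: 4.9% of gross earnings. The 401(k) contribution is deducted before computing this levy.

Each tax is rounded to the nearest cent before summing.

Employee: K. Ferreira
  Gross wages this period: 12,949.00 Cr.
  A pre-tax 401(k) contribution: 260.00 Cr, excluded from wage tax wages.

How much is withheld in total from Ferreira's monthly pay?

2,912.77 Cr

Wage Tax: taxable = 12,949.00 Cr − 260.00 Cr = 12,689.00 Cr
  1,163.20 Cr + 29% × (12,689.00 Cr − 8,800.00 Cr) = 1,163.20 Cr + 29% × 3,889.00 Cr = 2,291.01 Cr
Disability Insurance: 4.9% × 12,689.00 Cr = 621.76 Cr
Total: 2,291.01 Cr + 621.76 Cr = 2,912.77 Cr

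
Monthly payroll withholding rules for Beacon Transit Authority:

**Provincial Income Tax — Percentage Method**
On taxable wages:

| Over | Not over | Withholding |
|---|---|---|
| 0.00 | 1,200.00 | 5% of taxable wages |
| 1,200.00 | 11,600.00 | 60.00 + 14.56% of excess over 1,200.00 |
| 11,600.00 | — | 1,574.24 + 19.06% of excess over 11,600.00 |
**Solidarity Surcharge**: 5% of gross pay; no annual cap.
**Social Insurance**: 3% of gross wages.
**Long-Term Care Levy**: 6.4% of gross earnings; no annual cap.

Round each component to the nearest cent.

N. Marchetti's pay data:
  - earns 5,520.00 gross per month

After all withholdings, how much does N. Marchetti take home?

Provincial Income Tax: taxable = 5,520.00
  60.00 + 14.56% × (5,520.00 − 1,200.00) = 60.00 + 14.56% × 4,320.00 = 688.99
Solidarity Surcharge: 5% × 5,520.00 = 276.00
Social Insurance: 3% × 5,520.00 = 165.60
Long-Term Care Levy: 6.4% × 5,520.00 = 353.28
Total withheld: 688.99 + 276.00 + 165.60 + 353.28 = 1,483.87
Net pay: 5,520.00 − 1,483.87 = 4,036.13

4,036.13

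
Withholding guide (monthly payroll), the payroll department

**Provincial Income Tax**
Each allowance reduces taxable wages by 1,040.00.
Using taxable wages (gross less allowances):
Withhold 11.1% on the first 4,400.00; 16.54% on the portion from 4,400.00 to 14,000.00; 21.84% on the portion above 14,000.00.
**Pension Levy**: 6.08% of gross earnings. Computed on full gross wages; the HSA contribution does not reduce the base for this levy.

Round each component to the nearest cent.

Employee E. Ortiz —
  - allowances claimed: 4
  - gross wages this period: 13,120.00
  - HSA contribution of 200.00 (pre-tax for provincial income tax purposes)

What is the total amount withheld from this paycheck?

2,007.24

Provincial Income Tax: taxable = 13,120.00 − 200.00 − 4×1,040.00 = 8,760.00
  488.40 + 16.54% × (8,760.00 − 4,400.00) = 488.40 + 16.54% × 4,360.00 = 1,209.54
Pension Levy: 6.08% × 13,120.00 = 797.70
Total: 1,209.54 + 797.70 = 2,007.24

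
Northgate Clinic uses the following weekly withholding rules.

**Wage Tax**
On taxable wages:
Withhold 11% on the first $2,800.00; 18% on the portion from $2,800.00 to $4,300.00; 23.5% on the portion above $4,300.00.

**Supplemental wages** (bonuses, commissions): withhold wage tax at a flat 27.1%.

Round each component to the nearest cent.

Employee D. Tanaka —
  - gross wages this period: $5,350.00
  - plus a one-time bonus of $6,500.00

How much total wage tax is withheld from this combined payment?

Wage Tax: taxable = $5,350.00
  $578.00 + 23.5% × ($5,350.00 − $4,300.00) = $578.00 + 23.5% × $1,050.00 = $824.75
Supplemental (27.1% flat on bonus): 27.1% × $6,500.00 = $1,761.50
Total wage tax: $824.75 + $1,761.50 = $2,586.25

$2,586.25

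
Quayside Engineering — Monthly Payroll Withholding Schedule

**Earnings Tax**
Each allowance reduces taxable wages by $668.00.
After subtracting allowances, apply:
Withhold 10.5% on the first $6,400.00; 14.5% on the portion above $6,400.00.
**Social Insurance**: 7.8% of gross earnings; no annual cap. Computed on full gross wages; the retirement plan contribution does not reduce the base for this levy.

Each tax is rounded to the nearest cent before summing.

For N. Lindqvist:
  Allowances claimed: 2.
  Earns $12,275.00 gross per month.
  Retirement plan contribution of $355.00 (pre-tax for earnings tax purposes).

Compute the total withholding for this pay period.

$2,236.13

Earnings Tax: taxable = $12,275.00 − $355.00 − 2×$668.00 = $10,584.00
  $672.00 + 14.5% × ($10,584.00 − $6,400.00) = $672.00 + 14.5% × $4,184.00 = $1,278.68
Social Insurance: 7.8% × $12,275.00 = $957.45
Total: $1,278.68 + $957.45 = $2,236.13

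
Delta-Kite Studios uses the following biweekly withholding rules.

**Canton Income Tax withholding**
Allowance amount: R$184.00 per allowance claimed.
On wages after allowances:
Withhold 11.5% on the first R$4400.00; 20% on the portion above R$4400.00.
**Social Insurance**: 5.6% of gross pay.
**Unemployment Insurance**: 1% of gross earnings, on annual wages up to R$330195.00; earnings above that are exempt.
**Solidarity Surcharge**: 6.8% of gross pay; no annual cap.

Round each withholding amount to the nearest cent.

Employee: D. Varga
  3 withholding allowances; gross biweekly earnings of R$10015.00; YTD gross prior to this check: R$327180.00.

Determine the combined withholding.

R$2790.61

Canton Income Tax: taxable = R$10015.00 − 3×R$184.00 = R$9463.00
  R$506.00 + 20% × (R$9463.00 − R$4400.00) = R$506.00 + 20% × R$5063.00 = R$1518.60
Social Insurance: 5.6% × R$10015.00 = R$560.84
Unemployment Insurance: cap R$330195.00 − YTD R$327180.00 = R$3015.00 subject; 1% × R$3015.00 = R$30.15
Solidarity Surcharge: 6.8% × R$10015.00 = R$681.02
Total: R$1518.60 + R$560.84 + R$30.15 + R$681.02 = R$2790.61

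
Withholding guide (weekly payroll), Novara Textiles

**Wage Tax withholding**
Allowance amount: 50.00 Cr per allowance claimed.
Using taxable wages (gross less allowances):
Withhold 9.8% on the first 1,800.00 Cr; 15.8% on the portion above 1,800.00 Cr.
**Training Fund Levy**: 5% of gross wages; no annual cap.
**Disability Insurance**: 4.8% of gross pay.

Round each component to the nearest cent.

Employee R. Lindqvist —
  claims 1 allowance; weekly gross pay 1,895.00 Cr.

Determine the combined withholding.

369.22 Cr

Wage Tax: taxable = 1,895.00 Cr − 1×50.00 Cr = 1,845.00 Cr
  176.40 Cr + 15.8% × (1,845.00 Cr − 1,800.00 Cr) = 176.40 Cr + 15.8% × 45.00 Cr = 183.51 Cr
Training Fund Levy: 5% × 1,895.00 Cr = 94.75 Cr
Disability Insurance: 4.8% × 1,895.00 Cr = 90.96 Cr
Total: 183.51 Cr + 94.75 Cr + 90.96 Cr = 369.22 Cr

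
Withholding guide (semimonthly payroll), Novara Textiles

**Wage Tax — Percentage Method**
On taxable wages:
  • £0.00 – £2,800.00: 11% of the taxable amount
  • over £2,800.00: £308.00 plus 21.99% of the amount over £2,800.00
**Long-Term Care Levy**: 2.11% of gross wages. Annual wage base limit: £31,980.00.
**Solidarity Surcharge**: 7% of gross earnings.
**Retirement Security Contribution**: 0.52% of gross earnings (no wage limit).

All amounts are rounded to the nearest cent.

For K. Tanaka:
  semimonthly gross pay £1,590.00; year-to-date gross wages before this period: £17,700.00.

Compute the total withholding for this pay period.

£328.02

Wage Tax: taxable = £1,590.00
  11% × £1,590.00 = £174.90
Long-Term Care Levy: 2.11% × £1,590.00 = £33.55
Solidarity Surcharge: 7% × £1,590.00 = £111.30
Retirement Security Contribution: 0.52% × £1,590.00 = £8.27
Total: £174.90 + £33.55 + £111.30 + £8.27 = £328.02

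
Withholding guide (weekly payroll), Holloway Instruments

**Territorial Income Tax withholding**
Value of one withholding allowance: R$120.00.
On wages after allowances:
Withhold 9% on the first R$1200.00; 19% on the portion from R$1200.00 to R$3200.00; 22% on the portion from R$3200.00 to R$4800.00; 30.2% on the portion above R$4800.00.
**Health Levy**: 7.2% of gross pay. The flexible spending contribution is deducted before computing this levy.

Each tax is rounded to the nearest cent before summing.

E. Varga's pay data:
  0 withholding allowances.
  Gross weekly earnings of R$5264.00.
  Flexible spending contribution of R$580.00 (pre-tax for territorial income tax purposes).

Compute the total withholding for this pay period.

R$1151.73

Territorial Income Tax: taxable = R$5264.00 − R$580.00 = R$4684.00
  R$488.00 + 22% × (R$4684.00 − R$3200.00) = R$488.00 + 22% × R$1484.00 = R$814.48
Health Levy: 7.2% × R$4684.00 = R$337.25
Total: R$814.48 + R$337.25 = R$1151.73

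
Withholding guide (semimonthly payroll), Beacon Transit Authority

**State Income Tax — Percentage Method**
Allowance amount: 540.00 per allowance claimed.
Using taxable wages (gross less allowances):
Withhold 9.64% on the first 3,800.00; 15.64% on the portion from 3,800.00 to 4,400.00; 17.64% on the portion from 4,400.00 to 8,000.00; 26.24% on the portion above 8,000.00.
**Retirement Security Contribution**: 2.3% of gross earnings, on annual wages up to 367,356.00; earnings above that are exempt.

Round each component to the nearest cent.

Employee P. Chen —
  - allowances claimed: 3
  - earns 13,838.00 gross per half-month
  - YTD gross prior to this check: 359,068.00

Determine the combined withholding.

State Income Tax: taxable = 13,838.00 − 3×540.00 = 12,218.00
  1,095.20 + 26.24% × (12,218.00 − 8,000.00) = 1,095.20 + 26.24% × 4,218.00 = 2,202.00
Retirement Security Contribution: cap 367,356.00 − YTD 359,068.00 = 8,288.00 subject; 2.3% × 8,288.00 = 190.62
Total: 2,202.00 + 190.62 = 2,392.62

2,392.62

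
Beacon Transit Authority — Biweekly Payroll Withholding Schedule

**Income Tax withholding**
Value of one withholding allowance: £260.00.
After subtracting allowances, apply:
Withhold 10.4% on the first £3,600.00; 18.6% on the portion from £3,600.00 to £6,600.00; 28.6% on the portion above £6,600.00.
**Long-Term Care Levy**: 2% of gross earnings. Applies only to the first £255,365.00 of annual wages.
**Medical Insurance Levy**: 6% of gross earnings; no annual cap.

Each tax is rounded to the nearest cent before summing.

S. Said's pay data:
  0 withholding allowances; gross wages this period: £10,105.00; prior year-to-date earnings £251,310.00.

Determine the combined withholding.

£2,622.23

Income Tax: taxable = £10,105.00
  £932.40 + 28.6% × (£10,105.00 − £6,600.00) = £932.40 + 28.6% × £3,505.00 = £1,934.83
Long-Term Care Levy: cap £255,365.00 − YTD £251,310.00 = £4,055.00 subject; 2% × £4,055.00 = £81.10
Medical Insurance Levy: 6% × £10,105.00 = £606.30
Total: £1,934.83 + £81.10 + £606.30 = £2,622.23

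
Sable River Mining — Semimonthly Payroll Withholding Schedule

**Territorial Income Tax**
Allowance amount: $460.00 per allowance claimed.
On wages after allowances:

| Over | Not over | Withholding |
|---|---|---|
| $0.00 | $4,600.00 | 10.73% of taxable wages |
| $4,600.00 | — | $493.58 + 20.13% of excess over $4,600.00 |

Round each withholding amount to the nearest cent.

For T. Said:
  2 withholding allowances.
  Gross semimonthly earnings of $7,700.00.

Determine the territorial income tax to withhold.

Territorial Income Tax: taxable = $7,700.00 − 2×$460.00 = $6,780.00
  $493.58 + 20.13% × ($6,780.00 − $4,600.00) = $493.58 + 20.13% × $2,180.00 = $932.41

$932.41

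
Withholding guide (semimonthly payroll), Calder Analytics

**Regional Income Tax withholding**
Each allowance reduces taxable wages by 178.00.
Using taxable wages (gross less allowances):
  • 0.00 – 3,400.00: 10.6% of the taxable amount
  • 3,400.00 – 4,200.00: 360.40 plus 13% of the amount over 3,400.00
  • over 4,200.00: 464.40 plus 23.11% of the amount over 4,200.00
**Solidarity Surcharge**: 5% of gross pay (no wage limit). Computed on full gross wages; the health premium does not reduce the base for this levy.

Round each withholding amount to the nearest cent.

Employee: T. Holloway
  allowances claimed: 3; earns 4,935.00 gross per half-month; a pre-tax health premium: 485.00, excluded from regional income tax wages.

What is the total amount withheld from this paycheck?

Regional Income Tax: taxable = 4,935.00 − 485.00 − 3×178.00 = 3,916.00
  360.40 + 13% × (3,916.00 − 3,400.00) = 360.40 + 13% × 516.00 = 427.48
Solidarity Surcharge: 5% × 4,935.00 = 246.75
Total: 427.48 + 246.75 = 674.23

674.23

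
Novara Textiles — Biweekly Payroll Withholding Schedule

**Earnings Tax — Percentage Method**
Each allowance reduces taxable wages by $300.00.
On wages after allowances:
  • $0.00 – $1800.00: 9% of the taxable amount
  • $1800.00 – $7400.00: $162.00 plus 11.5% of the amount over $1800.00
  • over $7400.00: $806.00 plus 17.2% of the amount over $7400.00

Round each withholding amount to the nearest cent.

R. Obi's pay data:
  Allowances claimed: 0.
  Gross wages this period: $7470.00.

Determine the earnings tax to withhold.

Earnings Tax: taxable = $7470.00
  $806.00 + 17.2% × ($7470.00 − $7400.00) = $806.00 + 17.2% × $70.00 = $818.04

$818.04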